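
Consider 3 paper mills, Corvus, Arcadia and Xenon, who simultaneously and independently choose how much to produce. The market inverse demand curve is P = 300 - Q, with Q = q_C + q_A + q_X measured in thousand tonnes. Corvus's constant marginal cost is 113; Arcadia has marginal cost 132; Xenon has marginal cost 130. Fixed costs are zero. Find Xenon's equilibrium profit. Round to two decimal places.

Corvus's profit: π_C = (300 - Q)q_C - (113q_C). Setting ∂π_C/∂q_C = 0: 187 - 2q_C - (q_A + q_X) = 0.
Arcadia's first-order condition: 168 - 2q_A - (q_C + q_X) = 0.
Xenon's profit: π_X = (300 - Q)q_X - (130q_X). Setting ∂π_X/∂q_X = 0: 170 - 2q_X - (q_C + q_A) = 0.
Summing all 3 equations gives 525 − 4Q = 0, hence Q = 525/4.
Back-substituting: q_C = (187 − 525/4) = 223/4, q_A = (168 − 525/4) = 147/4, q_X = (170 − 525/4) = 155/4.
Price P = 300 - 525/4 = 675/4.
Xenon's profit: (675/4 - 130)·(155/4) = 1501.5625.

1501.56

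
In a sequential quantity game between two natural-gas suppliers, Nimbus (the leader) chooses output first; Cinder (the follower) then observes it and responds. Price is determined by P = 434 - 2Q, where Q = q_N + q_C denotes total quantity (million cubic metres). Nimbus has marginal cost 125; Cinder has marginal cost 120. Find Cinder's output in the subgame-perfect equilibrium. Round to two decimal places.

40.50

Solve by backward induction. Given q_N, the follower Cinder maximises π_C = (434 - 2q_N - 2q_C)q_C - 120q_C.
Setting the follower's marginal profit to zero, 314 - 2q_N - 4q_C = 0, i.e. q_C = (314 - 2q_N)/4.
Nimbus substitutes q_C(q_N) into its own profit: π_N = q_N(434 - 2q_N - (314 - 2q_N)/2) - 125q_N = (277 - q_N)q_N - 125q_N.
Leader FOC: 152 - 2q_N = 0, so q_N = 76.
Then q_C = (314 - 2·76)/4 = 81/2.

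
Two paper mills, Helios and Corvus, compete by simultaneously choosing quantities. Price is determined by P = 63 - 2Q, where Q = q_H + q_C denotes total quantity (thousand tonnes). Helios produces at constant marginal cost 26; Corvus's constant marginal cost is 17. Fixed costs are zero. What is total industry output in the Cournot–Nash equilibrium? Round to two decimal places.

13.83

Helios's profit: π_H = (63 - 2Q)q_H - (26q_H). Setting ∂π_H/∂q_H = 0: 37 - 4q_H - 2(q_C) = 0.
Corvus's profit: π_C = (63 - 2Q)q_C - (17q_C). Setting ∂π_C/∂q_C = 0: 46 - 4q_C - 2(q_H) = 0.
So q_H = (37 - 2q_C)/4 and q_C = (46 - 2q_H)/4.
Substituting one into the other gives q_H = 14/3 and q_C = 55/6.
Total output Q = 14/3 + 55/6 = 83/6.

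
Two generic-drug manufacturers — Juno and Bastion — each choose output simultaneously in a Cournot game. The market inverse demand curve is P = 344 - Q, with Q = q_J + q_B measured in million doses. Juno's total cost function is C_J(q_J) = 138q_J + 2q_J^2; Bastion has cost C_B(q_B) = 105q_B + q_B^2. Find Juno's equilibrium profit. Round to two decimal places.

1940.78

Juno's profit: π_J = (344 - Q)q_J - (138q_J + 2q_J²). Setting ∂π_J/∂q_J = 0: 206 - 6q_J - (q_B) = 0.
Bastion's profit: π_B = (344 - Q)q_B - (105q_B + q_B²). Setting ∂π_B/∂q_B = 0: 239 - 4q_B - (q_J) = 0.
Rearranging gives the reaction functions q_J = (206 - q_B)/6 and q_B = (239 - q_J)/4.
Substituting one into the other gives q_J = 585/23 and q_B = 1228/23.
Price P = 344 - 1813/23 = 265.1739.
Juno's profit: 265.1739·(585/23) - 138·(585/23) - 2(585/23)² = 1940.7845.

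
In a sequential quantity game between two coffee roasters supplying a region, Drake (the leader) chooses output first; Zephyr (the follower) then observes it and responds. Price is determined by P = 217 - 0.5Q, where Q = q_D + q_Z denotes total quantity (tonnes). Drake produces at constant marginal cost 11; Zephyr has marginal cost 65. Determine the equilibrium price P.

The follower Zephyr best-responds to any q_D: π_Z = (217 - 0.5Q)q_Z - 65q_Z.
Follower FOC: 152 - (1/2)q_D - q_Z = 0, so q_Z(q_D) = (152 - (1/2)q_D).
Drake substitutes q_Z(q_D) into its own profit: π_D = q_D(217 - (1/2)q_D - (152 - (1/2)q_D)/2) - 11q_D = (141 - (1/4)q_D)q_D - 11q_D.
Leader FOC: 130 - (1/2)q_D = 0, so q_D = 260.
Then q_Z = (152 - (1/2)·260) = 22.
Total output Q = 282, so price P = 217 - (1/2)·282 = 76.

76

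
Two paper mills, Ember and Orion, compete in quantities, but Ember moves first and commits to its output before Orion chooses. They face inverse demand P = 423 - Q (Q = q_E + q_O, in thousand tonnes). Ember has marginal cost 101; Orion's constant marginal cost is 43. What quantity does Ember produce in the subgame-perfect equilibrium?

132

The follower Orion best-responds to any q_E: π_O = (423 - Q)q_O - 43q_O.
Setting the follower's marginal profit to zero, 380 - q_E - 2q_O = 0, i.e. q_O = (380 - q_E)/2.
The leader anticipates this reaction. Substituting into P = 423 - Q gives P = 233 - (1/2)q_E, so π_E = (233 - (1/2)q_E)q_E - 101q_E.
The leader's first-order condition 132 - q_E = 0 yields q_E = 132.
Then q_O = (380 - 132)/2 = 124.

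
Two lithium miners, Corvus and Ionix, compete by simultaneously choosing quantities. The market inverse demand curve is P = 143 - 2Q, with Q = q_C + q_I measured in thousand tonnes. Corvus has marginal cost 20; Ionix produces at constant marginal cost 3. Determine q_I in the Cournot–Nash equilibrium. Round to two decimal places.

26.17

Corvus's profit: π_C = (143 - 2Q)q_C - (20q_C). Setting ∂π_C/∂q_C = 0: 123 - 4q_C - 2(q_I) = 0.
Ionix's profit: π_I = (143 - 2Q)q_I - (3q_I). Setting ∂π_I/∂q_I = 0: 140 - 4q_I - 2(q_C) = 0.
So q_C = (123 - 2q_I)/4 and q_I = (140 - 2q_C)/4.
Substituting one into the other gives q_C = 53/3 and q_I = 157/6.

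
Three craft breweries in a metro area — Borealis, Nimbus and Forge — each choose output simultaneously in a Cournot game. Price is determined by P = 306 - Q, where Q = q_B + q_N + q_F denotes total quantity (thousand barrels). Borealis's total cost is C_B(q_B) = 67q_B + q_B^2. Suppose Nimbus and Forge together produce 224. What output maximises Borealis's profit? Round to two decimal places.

3.75

With rivals' combined output fixed at 224, Borealis's profit is π_B = (306 - 224 - q_B)q_B - (67q_B + q_B²) = (82 - q_B)q_B - (67q_B + q_B²).
∂π_B/∂q_B = 15 - 4q_B = 0, so q_B = 15/4.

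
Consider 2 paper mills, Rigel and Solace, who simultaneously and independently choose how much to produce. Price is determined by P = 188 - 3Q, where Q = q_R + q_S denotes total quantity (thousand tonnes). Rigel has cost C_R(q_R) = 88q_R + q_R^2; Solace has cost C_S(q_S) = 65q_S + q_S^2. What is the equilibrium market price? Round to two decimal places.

Rigel's profit: π_R = (188 - 3Q)q_R - (88q_R + q_R²). Setting ∂π_R/∂q_R = 0: 100 - 8q_R - 3(q_S) = 0.
Solace's profit: π_S = (188 - 3Q)q_S - (65q_S + q_S²). Setting ∂π_S/∂q_S = 0: 123 - 8q_S - 3(q_R) = 0.
So q_R = (100 - 3q_S)/8 and q_S = (123 - 3q_R)/8.
Solving the pair: q_R = 431/55, q_S = 684/55.
Total output Q = 223/11, so price P = 188 - 3·(223/11) = 1399/11.

127.18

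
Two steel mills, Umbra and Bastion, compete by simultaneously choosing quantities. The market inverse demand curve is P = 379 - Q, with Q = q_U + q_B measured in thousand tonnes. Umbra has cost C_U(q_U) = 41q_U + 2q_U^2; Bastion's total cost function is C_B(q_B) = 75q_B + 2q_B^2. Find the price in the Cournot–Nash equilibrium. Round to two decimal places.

287.29

Umbra's profit: π_U = (379 - Q)q_U - (41q_U + 2q_U²). Setting ∂π_U/∂q_U = 0: 338 - 6q_U - (q_B) = 0.
Bastion's profit: π_B = (379 - Q)q_B - (75q_B + 2q_B²). Setting ∂π_B/∂q_B = 0: 304 - 6q_B - (q_U) = 0.
Best responses: q_U = (338 - q_B)/6, q_B = (304 - q_U)/6.
Solving the pair: q_U = 1724/35, q_B = 1486/35.
Total output Q = 642/7, so price P = 379 - 642/7 = 287.2857.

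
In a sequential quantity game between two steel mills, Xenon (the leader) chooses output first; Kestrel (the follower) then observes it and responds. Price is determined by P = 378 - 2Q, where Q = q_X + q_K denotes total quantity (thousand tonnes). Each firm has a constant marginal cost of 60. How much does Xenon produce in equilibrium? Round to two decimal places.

79.50

The follower Kestrel best-responds to any q_X: π_K = (378 - 2Q)q_K - 60q_K.
∂π_K/∂q_K = 318 - 2q_X - 4q_K = 0 gives the reaction function q_K = (318 - 2q_X)/4.
The leader anticipates this reaction. Substituting into P = 378 - 2Q gives P = 219 - q_X, so π_X = (219 - q_X)q_X - 60q_X.
Leader FOC: 159 - 2q_X = 0, so q_X = 159/2.
Then q_K = (318 - 2·(159/2))/4 = 159/4.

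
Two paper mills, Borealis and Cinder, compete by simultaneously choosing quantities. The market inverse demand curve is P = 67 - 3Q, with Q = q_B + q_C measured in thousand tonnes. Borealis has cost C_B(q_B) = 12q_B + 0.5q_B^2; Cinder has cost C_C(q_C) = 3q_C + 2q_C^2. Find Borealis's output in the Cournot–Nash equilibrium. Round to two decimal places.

5.87

Borealis's profit: π_B = (67 - 3Q)q_B - (12q_B + (1/2)q_B²). Setting ∂π_B/∂q_B = 0: 55 - 7q_B - 3(q_C) = 0.
Cinder's first-order condition: 64 - 10q_C - 3(q_B) = 0.
So q_B = (55 - 3q_C)/7 and q_C = (64 - 3q_B)/10.
Substituting one into the other gives q_B = 358/61 and q_C = 283/61.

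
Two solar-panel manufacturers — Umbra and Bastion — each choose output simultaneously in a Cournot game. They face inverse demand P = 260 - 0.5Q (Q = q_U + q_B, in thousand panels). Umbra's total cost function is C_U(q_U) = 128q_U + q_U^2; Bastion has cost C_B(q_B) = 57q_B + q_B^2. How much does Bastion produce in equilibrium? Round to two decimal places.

Umbra's profit: π_U = (260 - 0.5Q)q_U - (128q_U + q_U²). Setting ∂π_U/∂q_U = 0: 132 - 3q_U - (1/2)(q_B) = 0.
Bastion's profit: π_B = (260 - 0.5Q)q_B - (57q_B + q_B²). Setting ∂π_B/∂q_B = 0: 203 - 3q_B - (1/2)(q_U) = 0.
So q_U = (132 - (1/2)q_B)/3 and q_B = (203 - (1/2)q_U)/3.
Solving the pair: q_U = 1178/35, q_B = 62.0571.

62.06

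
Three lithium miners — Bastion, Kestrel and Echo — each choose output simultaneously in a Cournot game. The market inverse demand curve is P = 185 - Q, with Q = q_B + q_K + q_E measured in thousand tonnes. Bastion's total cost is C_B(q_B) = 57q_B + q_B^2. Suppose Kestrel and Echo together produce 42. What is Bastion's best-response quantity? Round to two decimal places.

21.50

With rivals' combined output fixed at 42, Bastion's profit is π_B = (185 - 42 - q_B)q_B - (57q_B + q_B²) = (143 - q_B)q_B - (57q_B + q_B²).
∂π_B/∂q_B = 86 - 4q_B = 0, so q_B = 43/2.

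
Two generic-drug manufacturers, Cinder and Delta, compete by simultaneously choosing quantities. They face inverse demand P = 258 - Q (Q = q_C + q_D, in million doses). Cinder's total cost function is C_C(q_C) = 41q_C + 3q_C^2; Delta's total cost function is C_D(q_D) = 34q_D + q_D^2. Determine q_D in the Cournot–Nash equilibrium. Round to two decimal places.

50.81

Cinder's profit: π_C = (258 - Q)q_C - (41q_C + 3q_C²). Setting ∂π_C/∂q_C = 0: 217 - 8q_C - (q_D) = 0.
Delta's profit: π_D = (258 - Q)q_D - (34q_D + q_D²). Setting ∂π_D/∂q_D = 0: 224 - 4q_D - (q_C) = 0.
Rearranging gives the reaction functions q_C = (217 - q_D)/8 and q_D = (224 - q_C)/4.
Substituting one into the other gives q_C = 644/31 and q_D = 1575/31.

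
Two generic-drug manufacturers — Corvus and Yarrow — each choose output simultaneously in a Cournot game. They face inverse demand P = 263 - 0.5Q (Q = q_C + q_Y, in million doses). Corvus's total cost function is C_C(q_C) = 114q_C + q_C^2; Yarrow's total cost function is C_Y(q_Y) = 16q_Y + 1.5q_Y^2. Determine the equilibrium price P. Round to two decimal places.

214.53

Corvus's profit: π_C = (263 - 0.5Q)q_C - (114q_C + q_C²). Setting ∂π_C/∂q_C = 0: 149 - 3q_C - (1/2)(q_Y) = 0.
Yarrow's profit: π_Y = (263 - 0.5Q)q_Y - (16q_Y + (3/2)q_Y²). Setting ∂π_Y/∂q_Y = 0: 247 - 4q_Y - (1/2)(q_C) = 0.
Best responses: q_C = (149 - (1/2)q_Y)/3, q_Y = (247 - (1/2)q_C)/4.
Solving the pair: q_C = 1890/47, q_Y = 56.7234.
Total output Q = 96.9362, so price P = 263 - (1/2)·96.9362 = 214.5319.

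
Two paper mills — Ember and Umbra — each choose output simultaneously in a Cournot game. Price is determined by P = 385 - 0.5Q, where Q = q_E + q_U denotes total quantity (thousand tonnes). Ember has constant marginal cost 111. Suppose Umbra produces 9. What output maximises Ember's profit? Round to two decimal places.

269.50

With the rival's output fixed at 9, Ember's profit is π_E = (385 - (1/2)·9 - (1/2)q_E)q_E - (111q_E) = (761/2 - (1/2)q_E)q_E - (111q_E).
∂π_E/∂q_E = 539/2 - q_E = 0, so q_E = 539/2.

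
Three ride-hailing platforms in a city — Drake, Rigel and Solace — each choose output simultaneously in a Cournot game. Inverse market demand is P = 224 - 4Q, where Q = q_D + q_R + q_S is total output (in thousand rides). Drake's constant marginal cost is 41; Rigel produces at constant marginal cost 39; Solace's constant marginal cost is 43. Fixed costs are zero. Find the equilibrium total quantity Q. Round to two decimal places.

Drake's profit: π_D = (224 - 4Q)q_D - (41q_D). Setting ∂π_D/∂q_D = 0: 183 - 8q_D - 4(q_R + q_S) = 0.
Rigel's first-order condition: 185 - 8q_R - 4(q_D + q_S) = 0.
Solace's profit: π_S = (224 - 4Q)q_S - (43q_S). Setting ∂π_S/∂q_S = 0: 181 - 8q_S - 4(q_D + q_R) = 0.
Adding the 3 conditions: 549 − 8Q − 8Q = 0, i.e. Q = 549/16.
Back-substituting: q_D = (183 − 549/4)/4 = 183/16, q_R = (185 − 549/4)/4 = 191/16, q_S = (181 − 549/4)/4 = 175/16.
Total output Q = 183/16 + 191/16 + 175/16 = 549/16.

34.31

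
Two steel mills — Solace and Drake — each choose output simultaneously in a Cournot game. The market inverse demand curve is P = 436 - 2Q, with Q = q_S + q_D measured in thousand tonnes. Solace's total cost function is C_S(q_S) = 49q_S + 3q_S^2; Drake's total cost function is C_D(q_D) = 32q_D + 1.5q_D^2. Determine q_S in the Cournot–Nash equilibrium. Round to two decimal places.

Solace's profit: π_S = (436 - 2Q)q_S - (49q_S + 3q_S²). Setting ∂π_S/∂q_S = 0: 387 - 10q_S - 2(q_D) = 0.
Drake's profit: π_D = (436 - 2Q)q_D - (32q_D + (3/2)q_D²). Setting ∂π_D/∂q_D = 0: 404 - 7q_D - 2(q_S) = 0.
Rearranging gives the reaction functions q_S = (387 - 2q_D)/10 and q_D = (404 - 2q_S)/7.
Solving the pair: q_S = 1901/66, q_D = 1633/33.

28.80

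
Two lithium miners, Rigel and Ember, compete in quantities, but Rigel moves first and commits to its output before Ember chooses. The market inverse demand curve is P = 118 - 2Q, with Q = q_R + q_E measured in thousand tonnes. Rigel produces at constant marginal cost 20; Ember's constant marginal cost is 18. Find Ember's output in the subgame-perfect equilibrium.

Solve by backward induction. Given q_R, the follower Ember maximises π_E = (118 - 2q_R - 2q_E)q_E - 18q_E.
∂π_E/∂q_E = 100 - 2q_R - 4q_E = 0 gives the reaction function q_E = (100 - 2q_R)/4.
The leader anticipates this reaction. Substituting into P = 118 - 2Q gives P = 68 - q_R, so π_R = (68 - q_R)q_R - 20q_R.
Maximising: ∂π_R/∂q_R = 48 - 2q_R = 0, giving q_R = 24.
Then q_E = (100 - 2·24)/4 = 13.

13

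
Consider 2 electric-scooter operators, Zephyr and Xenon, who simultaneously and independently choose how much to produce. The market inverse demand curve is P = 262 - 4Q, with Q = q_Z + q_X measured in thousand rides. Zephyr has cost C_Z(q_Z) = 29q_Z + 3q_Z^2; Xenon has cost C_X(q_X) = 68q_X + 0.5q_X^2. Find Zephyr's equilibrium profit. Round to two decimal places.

Zephyr's profit: π_Z = (262 - 4Q)q_Z - (29q_Z + 3q_Z²). Setting ∂π_Z/∂q_Z = 0: 233 - 14q_Z - 4(q_X) = 0.
Xenon's first-order condition: 194 - 9q_X - 4(q_Z) = 0.
Rearranging gives the reaction functions q_Z = (233 - 4q_X)/14 and q_X = (194 - 4q_Z)/9.
Solving the pair: q_Z = 1321/110, q_X = 892/55.
Price P = 262 - 4·(621/22) = 1640/11.
Zephyr's profit: (1640/11)·(1321/110) - 29·(1321/110) - 3(1321/110)² = 1009.5279.

1009.53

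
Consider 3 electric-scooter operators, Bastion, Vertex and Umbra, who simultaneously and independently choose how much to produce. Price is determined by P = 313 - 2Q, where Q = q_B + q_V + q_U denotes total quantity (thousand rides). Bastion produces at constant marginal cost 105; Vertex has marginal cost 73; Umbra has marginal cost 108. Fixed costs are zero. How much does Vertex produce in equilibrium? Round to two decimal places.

38.38

Bastion's profit: π_B = (313 - 2Q)q_B - (105q_B). Setting ∂π_B/∂q_B = 0: 208 - 4q_B - 2(q_V + q_U) = 0.
Vertex's first-order condition: 240 - 4q_V - 2(q_B + q_U) = 0.
Umbra's first-order condition: 205 - 4q_U - 2(q_B + q_V) = 0.
Summing all 3 equations gives 653 − 8Q = 0, hence Q = 653/8.
Back-substituting: q_B = (208 − 653/4)/2 = 179/8, q_V = (240 − 653/4)/2 = 307/8, q_U = (205 − 653/4)/2 = 167/8.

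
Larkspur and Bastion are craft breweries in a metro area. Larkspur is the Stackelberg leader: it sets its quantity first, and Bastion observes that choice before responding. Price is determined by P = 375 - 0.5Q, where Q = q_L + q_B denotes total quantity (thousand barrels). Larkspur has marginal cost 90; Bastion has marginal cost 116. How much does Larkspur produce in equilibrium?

Solve by backward induction. Given q_L, the follower Bastion maximises π_B = (375 - (1/2)q_L - (1/2)q_B)q_B - 116q_B.
Follower FOC: 259 - (1/2)q_L - q_B = 0, so q_B(q_L) = (259 - (1/2)q_L).
The leader anticipates this reaction. Substituting into P = 375 - 0.5Q gives P = 491/2 - (1/4)q_L, so π_L = (491/2 - (1/4)q_L)q_L - 90q_L.
Leader FOC: 311/2 - (1/2)q_L = 0, so q_L = 311.
Then q_B = (259 - (1/2)·311) = 207/2.

311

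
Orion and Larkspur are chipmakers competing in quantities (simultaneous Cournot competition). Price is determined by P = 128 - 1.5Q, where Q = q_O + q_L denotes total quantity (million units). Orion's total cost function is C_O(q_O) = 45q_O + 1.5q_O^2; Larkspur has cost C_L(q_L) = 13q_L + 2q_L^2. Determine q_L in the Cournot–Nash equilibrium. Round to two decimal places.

14.23

Orion's profit: π_O = (128 - 1.5Q)q_O - (45q_O + (3/2)q_O²). Setting ∂π_O/∂q_O = 0: 83 - 6q_O - (3/2)(q_L) = 0.
Larkspur's profit: π_L = (128 - 1.5Q)q_L - (13q_L + 2q_L²). Setting ∂π_L/∂q_L = 0: 115 - 7q_L - (3/2)(q_O) = 0.
So q_O = (83 - (3/2)q_L)/6 and q_L = (115 - (3/2)q_O)/7.
Solving the pair: q_O = 1634/159, q_L = 754/53.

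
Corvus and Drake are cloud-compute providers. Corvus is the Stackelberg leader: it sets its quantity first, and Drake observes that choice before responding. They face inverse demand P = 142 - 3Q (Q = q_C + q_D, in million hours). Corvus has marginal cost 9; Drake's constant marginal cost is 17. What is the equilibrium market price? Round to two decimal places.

The follower Drake best-responds to any q_C: π_D = (142 - 3Q)q_D - 17q_D.
Follower FOC: 125 - 3q_C - 6q_D = 0, so q_D(q_C) = (125 - 3q_C)/6.
The leader anticipates this reaction. Substituting into P = 142 - 3Q gives P = 159/2 - (3/2)q_C, so π_C = (159/2 - (3/2)q_C)q_C - 9q_C.
The leader's first-order condition 141/2 - 3q_C = 0 yields q_C = 47/2.
Then q_D = (125 - 3·(47/2))/6 = 109/12.
Total output Q = 391/12, so price P = 142 - 3·(391/12) = 177/4.

44.25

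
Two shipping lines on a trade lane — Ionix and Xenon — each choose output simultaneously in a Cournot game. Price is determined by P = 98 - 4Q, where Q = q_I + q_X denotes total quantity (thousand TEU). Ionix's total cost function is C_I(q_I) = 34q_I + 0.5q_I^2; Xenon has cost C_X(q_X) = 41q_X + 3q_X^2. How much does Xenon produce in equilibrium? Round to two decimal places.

2.34

Ionix's profit: π_I = (98 - 4Q)q_I - (34q_I + (1/2)q_I²). Setting ∂π_I/∂q_I = 0: 64 - 9q_I - 4(q_X) = 0.
Xenon's first-order condition: 57 - 14q_X - 4(q_I) = 0.
Best responses: q_I = (64 - 4q_X)/9, q_X = (57 - 4q_I)/14.
Substituting one into the other gives q_I = 334/55 and q_X = 257/110.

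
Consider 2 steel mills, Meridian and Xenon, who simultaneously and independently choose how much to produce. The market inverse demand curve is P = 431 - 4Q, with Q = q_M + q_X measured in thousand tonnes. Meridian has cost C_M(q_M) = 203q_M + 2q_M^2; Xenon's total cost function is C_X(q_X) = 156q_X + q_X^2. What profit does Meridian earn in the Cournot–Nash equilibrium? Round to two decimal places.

772.41

Meridian's profit: π_M = (431 - 4Q)q_M - (203q_M + 2q_M²). Setting ∂π_M/∂q_M = 0: 228 - 12q_M - 4(q_X) = 0.
Xenon's first-order condition: 275 - 10q_X - 4(q_M) = 0.
Best responses: q_M = (228 - 4q_X)/12, q_X = (275 - 4q_M)/10.
Substituting one into the other gives q_M = 295/26 and q_X = 597/26.
Price P = 431 - 4·(446/13) = 293.7692.
Meridian's profit: 293.7692·(295/26) - 203·(295/26) - 2(295/26)² = 772.4112.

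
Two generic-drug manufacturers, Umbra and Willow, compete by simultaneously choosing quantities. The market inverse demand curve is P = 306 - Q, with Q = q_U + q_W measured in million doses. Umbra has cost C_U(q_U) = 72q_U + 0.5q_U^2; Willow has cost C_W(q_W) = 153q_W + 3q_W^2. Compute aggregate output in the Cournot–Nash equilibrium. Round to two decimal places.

84.52

Umbra's profit: π_U = (306 - Q)q_U - (72q_U + (1/2)q_U²). Setting ∂π_U/∂q_U = 0: 234 - 3q_U - (q_W) = 0.
Willow's first-order condition: 153 - 8q_W - (q_U) = 0.
Rearranging gives the reaction functions q_U = (234 - q_W)/3 and q_W = (153 - q_U)/8.
Substituting one into the other gives q_U = 1719/23 and q_W = 225/23.
Total output Q = 1719/23 + 225/23 = 1944/23.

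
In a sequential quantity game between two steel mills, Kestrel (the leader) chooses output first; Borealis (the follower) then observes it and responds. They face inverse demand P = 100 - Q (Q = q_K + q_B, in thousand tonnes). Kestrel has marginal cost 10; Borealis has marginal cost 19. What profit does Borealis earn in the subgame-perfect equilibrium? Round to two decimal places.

Solve by backward induction. Given q_K, the follower Borealis maximises π_B = (100 - q_K - q_B)q_B - 19q_B.
Follower FOC: 81 - q_K - 2q_B = 0, so q_B(q_K) = (81 - q_K)/2.
The leader anticipates this reaction. Substituting into P = 100 - Q gives P = 119/2 - (1/2)q_K, so π_K = (119/2 - (1/2)q_K)q_K - 10q_K.
Leader FOC: 99/2 - q_K = 0, so q_K = 99/2.
Then q_B = (81 - 99/2)/2 = 63/4.
Price P = 100 - 261/4 = 139/4.
Borealis's profit: (139/4 - 19)·(63/4) = 248.0625.

248.06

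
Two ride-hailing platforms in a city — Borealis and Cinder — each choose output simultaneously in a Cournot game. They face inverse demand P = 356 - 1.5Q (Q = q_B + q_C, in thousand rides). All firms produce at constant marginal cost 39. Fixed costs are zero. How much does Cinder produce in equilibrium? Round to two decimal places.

70.44

A representative firm's profit is π_i = q_i(356 - 1.5Q) - 39q_i.
First-order condition (treating rivals' output as given): 317 - 3q_i - (3/2)q_j = 0.
By symmetry each firm produces the same amount; substituting q_j = q_i yields q_i = 317/(9/2) = 634/9.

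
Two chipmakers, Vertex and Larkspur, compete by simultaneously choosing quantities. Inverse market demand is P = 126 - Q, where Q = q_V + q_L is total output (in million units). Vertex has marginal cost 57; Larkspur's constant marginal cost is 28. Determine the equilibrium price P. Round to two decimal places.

Vertex's profit: π_V = (126 - Q)q_V - (57q_V). Setting ∂π_V/∂q_V = 0: 69 - 2q_V - (q_L) = 0.
Larkspur's first-order condition: 98 - 2q_L - (q_V) = 0.
Rearranging gives the reaction functions q_V = (69 - q_L)/2 and q_L = (98 - q_V)/2.
Solving the pair: q_V = 40/3, q_L = 127/3.
Total output Q = 167/3, so price P = 126 - 167/3 = 211/3.

70.33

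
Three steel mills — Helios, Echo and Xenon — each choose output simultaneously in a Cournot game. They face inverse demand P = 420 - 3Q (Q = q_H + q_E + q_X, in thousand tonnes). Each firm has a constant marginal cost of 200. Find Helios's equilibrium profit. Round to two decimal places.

A representative firm's profit is π_i = q_i(420 - 3Q) - 200q_i.
Setting ∂π_i/∂q_i = 0 with rivals' quantities fixed: 220 - 6q_i - 3·Σ_{j≠i} q_j = 0.
With identical firms every q_j equals q_i, so Σ_{j≠i} q_j = 2q_i and 220 = 12q_i, giving q_i = 55/3.
Price P = 420 - 3·55 = 255.
Helios's profit: (255 - 200)·(55/3) = 1008.3333.

1008.33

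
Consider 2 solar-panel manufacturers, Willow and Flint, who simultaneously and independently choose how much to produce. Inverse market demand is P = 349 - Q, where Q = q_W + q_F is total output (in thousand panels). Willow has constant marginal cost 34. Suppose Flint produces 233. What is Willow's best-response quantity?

41

With the rival's output fixed at 233, Willow's profit is π_W = (349 - 233 - q_W)q_W - (34q_W) = (116 - q_W)q_W - (34q_W).
∂π_W/∂q_W = 82 - 2q_W = 0, so q_W = 41.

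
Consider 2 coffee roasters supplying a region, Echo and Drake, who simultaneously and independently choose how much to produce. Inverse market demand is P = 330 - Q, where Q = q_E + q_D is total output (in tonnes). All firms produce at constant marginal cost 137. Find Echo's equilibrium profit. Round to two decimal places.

A representative firm's profit is π_i = q_i(330 - Q) - 137q_i.
First-order condition (treating rivals' output as given): 193 - 2q_i - q_j = 0.
By symmetry each firm produces the same amount; substituting q_j = q_i yields q_i = 193/3.
Price P = 330 - 386/3 = 604/3.
Echo's profit: (604/3 - 137)·(193/3) = 4138.7778.

4138.78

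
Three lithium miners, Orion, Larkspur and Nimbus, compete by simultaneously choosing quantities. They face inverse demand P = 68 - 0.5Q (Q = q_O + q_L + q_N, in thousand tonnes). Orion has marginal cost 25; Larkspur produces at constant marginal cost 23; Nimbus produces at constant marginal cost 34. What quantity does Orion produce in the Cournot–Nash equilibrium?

Orion's profit: π_O = (68 - 0.5Q)q_O - (25q_O). Setting ∂π_O/∂q_O = 0: 43 - q_O - (1/2)(q_L + q_N) = 0.
Larkspur's first-order condition: 45 - q_L - (1/2)(q_O + q_N) = 0.
Nimbus's first-order condition: 34 - q_N - (1/2)(q_O + q_L) = 0.
Adding the 3 conditions: 122 − Q − Q = 0, i.e. Q = 61.
Back-substituting: q_O = (43 − 61/2)/(1/2) = 25, q_L = (45 − 61/2)/(1/2) = 29, q_N = (34 − 61/2)/(1/2) = 7.

25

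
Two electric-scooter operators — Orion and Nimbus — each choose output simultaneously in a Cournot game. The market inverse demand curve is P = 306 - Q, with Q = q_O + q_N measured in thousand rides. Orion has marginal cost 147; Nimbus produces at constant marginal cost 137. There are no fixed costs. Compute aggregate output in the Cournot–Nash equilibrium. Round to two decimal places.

109.33

Orion's profit: π_O = (306 - Q)q_O - (147q_O). Setting ∂π_O/∂q_O = 0: 159 - 2q_O - (q_N) = 0.
Nimbus's profit: π_N = (306 - Q)q_N - (137q_N). Setting ∂π_N/∂q_N = 0: 169 - 2q_N - (q_O) = 0.
Best responses: q_O = (159 - q_N)/2, q_N = (169 - q_O)/2.
Substituting one into the other gives q_O = 149/3 and q_N = 179/3.
Total output Q = 149/3 + 179/3 = 328/3.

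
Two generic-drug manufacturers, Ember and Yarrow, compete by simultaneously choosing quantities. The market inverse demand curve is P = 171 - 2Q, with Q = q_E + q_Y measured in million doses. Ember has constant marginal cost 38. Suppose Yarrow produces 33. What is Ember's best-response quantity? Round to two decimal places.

16.75

With the rival's output fixed at 33, Ember's profit is π_E = (171 - 2·33 - 2q_E)q_E - (38q_E) = (105 - 2q_E)q_E - (38q_E).
∂π_E/∂q_E = 67 - 4q_E = 0, so q_E = 67/4.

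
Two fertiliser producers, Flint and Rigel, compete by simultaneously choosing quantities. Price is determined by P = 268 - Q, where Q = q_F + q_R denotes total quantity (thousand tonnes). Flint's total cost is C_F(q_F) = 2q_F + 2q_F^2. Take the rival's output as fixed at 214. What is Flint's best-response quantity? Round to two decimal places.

8.67

With the rival's output fixed at 214, Flint's profit is π_F = (268 - 214 - q_F)q_F - (2q_F + 2q_F²) = (54 - q_F)q_F - (2q_F + 2q_F²).
∂π_F/∂q_F = 52 - 6q_F = 0, so q_F = 26/3.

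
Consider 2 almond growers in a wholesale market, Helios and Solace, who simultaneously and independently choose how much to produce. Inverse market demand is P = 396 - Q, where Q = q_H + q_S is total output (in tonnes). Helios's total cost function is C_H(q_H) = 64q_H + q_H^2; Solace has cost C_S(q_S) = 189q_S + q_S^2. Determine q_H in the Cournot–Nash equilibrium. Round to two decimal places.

Helios's profit: π_H = (396 - Q)q_H - (64q_H + q_H²). Setting ∂π_H/∂q_H = 0: 332 - 4q_H - (q_S) = 0.
Solace's first-order condition: 207 - 4q_S - (q_H) = 0.
Rearranging gives the reaction functions q_H = (332 - q_S)/4 and q_S = (207 - q_H)/4.
Solving the pair: q_H = 1121/15, q_S = 496/15.

74.73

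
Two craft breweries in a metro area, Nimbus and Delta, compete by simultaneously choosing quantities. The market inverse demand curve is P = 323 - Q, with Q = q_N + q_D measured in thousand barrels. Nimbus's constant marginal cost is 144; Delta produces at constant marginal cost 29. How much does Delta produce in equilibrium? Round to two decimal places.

136.33

Nimbus's profit: π_N = (323 - Q)q_N - (144q_N). Setting ∂π_N/∂q_N = 0: 179 - 2q_N - (q_D) = 0.
Delta's profit: π_D = (323 - Q)q_D - (29q_D). Setting ∂π_D/∂q_D = 0: 294 - 2q_D - (q_N) = 0.
Rearranging gives the reaction functions q_N = (179 - q_D)/2 and q_D = (294 - q_N)/2.
Substituting one into the other gives q_N = 64/3 and q_D = 409/3.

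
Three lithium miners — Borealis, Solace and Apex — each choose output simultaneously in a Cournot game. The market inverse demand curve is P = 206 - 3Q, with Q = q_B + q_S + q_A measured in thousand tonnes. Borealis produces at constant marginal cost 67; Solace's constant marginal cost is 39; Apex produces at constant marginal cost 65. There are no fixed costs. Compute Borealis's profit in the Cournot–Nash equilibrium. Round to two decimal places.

247.52

Borealis's profit: π_B = (206 - 3Q)q_B - (67q_B). Setting ∂π_B/∂q_B = 0: 139 - 6q_B - 3(q_S + q_A) = 0.
Solace's profit: π_S = (206 - 3Q)q_S - (39q_S). Setting ∂π_S/∂q_S = 0: 167 - 6q_S - 3(q_B + q_A) = 0.
Apex's first-order condition: 141 - 6q_A - 3(q_B + q_S) = 0.
Adding the 3 conditions: 447 − 6Q − 6Q = 0, i.e. Q = 149/4.
Back-substituting: q_B = (139 − 447/4)/3 = 109/12, q_S = (167 − 447/4)/3 = 221/12, q_A = (141 − 447/4)/3 = 39/4.
Price P = 206 - 3·(149/4) = 377/4.
Borealis's profit: (377/4 - 67)·(109/12) = 247.5208.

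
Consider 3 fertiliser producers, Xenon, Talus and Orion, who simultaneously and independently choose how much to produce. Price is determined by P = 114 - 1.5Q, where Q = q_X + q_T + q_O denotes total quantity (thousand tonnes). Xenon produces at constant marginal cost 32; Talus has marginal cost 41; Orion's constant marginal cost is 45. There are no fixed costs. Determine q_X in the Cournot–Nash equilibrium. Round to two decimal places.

17.33

Xenon's profit: π_X = (114 - 1.5Q)q_X - (32q_X). Setting ∂π_X/∂q_X = 0: 82 - 3q_X - (3/2)(q_T + q_O) = 0.
Talus's first-order condition: 73 - 3q_T - (3/2)(q_X + q_O) = 0.
Orion's first-order condition: 69 - 3q_O - (3/2)(q_X + q_T) = 0.
Adding the 3 conditions: 224 − 3Q − 3Q = 0, i.e. Q = 112/3.
Back-substituting: q_X = (82 − 56)/(3/2) = 52/3, q_T = (73 − 56)/(3/2) = 34/3, q_O = (69 − 56)/(3/2) = 26/3.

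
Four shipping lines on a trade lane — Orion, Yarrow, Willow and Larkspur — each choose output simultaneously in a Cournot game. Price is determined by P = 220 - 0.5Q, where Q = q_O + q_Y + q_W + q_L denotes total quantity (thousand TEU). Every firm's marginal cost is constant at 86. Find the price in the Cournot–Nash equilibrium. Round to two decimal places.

Each firm earns π_i = (220 - 0.5Q)q_i - 86q_i.
Setting ∂π_i/∂q_i = 0 with rivals' quantities fixed: 134 - q_i - (1/2)·Σ_{j≠i} q_j = 0.
With identical firms every q_j equals q_i, so Σ_{j≠i} q_j = 3q_i and 134 = (5/2)q_i, giving q_i = 268/5.
Total output Q = 1072/5, so price P = 220 - (1/2)·(1072/5) = 564/5.

112.80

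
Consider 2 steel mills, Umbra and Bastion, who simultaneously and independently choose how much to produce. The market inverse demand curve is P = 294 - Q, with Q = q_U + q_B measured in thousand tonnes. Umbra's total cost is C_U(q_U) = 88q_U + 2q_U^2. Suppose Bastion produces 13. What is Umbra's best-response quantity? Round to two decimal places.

32.17

With the rival's output fixed at 13, Umbra's profit is π_U = (294 - 13 - q_U)q_U - (88q_U + 2q_U²) = (281 - q_U)q_U - (88q_U + 2q_U²).
∂π_U/∂q_U = 193 - 6q_U = 0, so q_U = 193/6.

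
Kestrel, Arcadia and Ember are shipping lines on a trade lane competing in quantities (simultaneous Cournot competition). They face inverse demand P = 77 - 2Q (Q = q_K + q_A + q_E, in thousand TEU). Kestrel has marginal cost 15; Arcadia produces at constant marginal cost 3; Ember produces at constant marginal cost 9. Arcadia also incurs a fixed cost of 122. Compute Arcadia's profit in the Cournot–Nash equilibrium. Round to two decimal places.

142.50

Kestrel's profit: π_K = (77 - 2Q)q_K - (15q_K). Setting ∂π_K/∂q_K = 0: 62 - 4q_K - 2(q_A + q_E) = 0.
Arcadia's profit: π_A = (77 - 2Q)q_A - (3q_A). Setting ∂π_A/∂q_A = 0: 74 - 4q_A - 2(q_K + q_E) = 0.
Ember's profit: π_E = (77 - 2Q)q_E - (9q_E). Setting ∂π_E/∂q_E = 0: 68 - 4q_E - 2(q_K + q_A) = 0.
Adding the 3 conditions: 204 − 4Q − 4Q = 0, i.e. Q = 51/2.
Back-substituting: q_K = (62 − 51)/2 = 11/2, q_A = (74 − 51)/2 = 23/2, q_E = (68 − 51)/2 = 17/2.
Price P = 77 - 2·(51/2) = 26.
Arcadia's profit: (26 - 3)·(23/2) - 122 = 285/2.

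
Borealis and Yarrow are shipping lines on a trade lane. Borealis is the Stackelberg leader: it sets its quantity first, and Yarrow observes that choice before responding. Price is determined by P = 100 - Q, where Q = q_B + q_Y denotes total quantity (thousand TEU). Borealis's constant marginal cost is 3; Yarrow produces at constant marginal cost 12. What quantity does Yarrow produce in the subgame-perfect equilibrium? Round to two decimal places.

17.50

The follower Yarrow best-responds to any q_B: π_Y = (100 - Q)q_Y - 12q_Y.
Setting the follower's marginal profit to zero, 88 - q_B - 2q_Y = 0, i.e. q_Y = (88 - q_B)/2.
Borealis substitutes q_Y(q_B) into its own profit: π_B = q_B(100 - q_B - (88 - q_B)/2) - 3q_B = (56 - (1/2)q_B)q_B - 3q_B.
Leader FOC: 53 - q_B = 0, so q_B = 53.
Then q_Y = (88 - 53)/2 = 35/2.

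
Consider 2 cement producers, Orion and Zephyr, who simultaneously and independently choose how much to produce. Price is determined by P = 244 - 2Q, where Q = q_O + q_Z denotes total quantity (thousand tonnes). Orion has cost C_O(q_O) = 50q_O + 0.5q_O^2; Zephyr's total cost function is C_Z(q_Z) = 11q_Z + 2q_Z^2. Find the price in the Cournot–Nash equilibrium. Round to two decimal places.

Orion's profit: π_O = (244 - 2Q)q_O - (50q_O + (1/2)q_O²). Setting ∂π_O/∂q_O = 0: 194 - 5q_O - 2(q_Z) = 0.
Zephyr's profit: π_Z = (244 - 2Q)q_Z - (11q_Z + 2q_Z²). Setting ∂π_Z/∂q_Z = 0: 233 - 8q_Z - 2(q_O) = 0.
So q_O = (194 - 2q_Z)/5 and q_Z = (233 - 2q_O)/8.
Substituting one into the other gives q_O = 181/6 and q_Z = 259/12.
Total output Q = 207/4, so price P = 244 - 2·(207/4) = 281/2.

140.50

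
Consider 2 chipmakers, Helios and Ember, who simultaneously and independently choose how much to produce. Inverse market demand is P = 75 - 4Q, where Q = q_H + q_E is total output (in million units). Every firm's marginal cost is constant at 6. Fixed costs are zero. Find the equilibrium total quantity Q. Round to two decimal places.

A representative firm's profit is π_i = q_i(75 - 4Q) - 6q_i.
Setting ∂π_i/∂q_i = 0 with rivals' quantities fixed: 69 - 8q_i - 4q_j = 0.
With identical firms every q_j equals q_i, so q_j = q_i and 69 = 12q_i, giving q_i = 23/4.
Total output Q = 23/4 + 23/4 = 23/2.

11.50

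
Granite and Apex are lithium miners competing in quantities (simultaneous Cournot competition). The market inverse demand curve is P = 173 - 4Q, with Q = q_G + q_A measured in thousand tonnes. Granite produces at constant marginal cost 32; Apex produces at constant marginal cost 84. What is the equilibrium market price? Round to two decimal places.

96.33

Granite's profit: π_G = (173 - 4Q)q_G - (32q_G). Setting ∂π_G/∂q_G = 0: 141 - 8q_G - 4(q_A) = 0.
Apex's profit: π_A = (173 - 4Q)q_A - (84q_A). Setting ∂π_A/∂q_A = 0: 89 - 8q_A - 4(q_G) = 0.
Rearranging gives the reaction functions q_G = (141 - 4q_A)/8 and q_A = (89 - 4q_G)/8.
Solving the pair: q_G = 193/12, q_A = 37/12.
Total output Q = 115/6, so price P = 173 - 4·(115/6) = 289/3.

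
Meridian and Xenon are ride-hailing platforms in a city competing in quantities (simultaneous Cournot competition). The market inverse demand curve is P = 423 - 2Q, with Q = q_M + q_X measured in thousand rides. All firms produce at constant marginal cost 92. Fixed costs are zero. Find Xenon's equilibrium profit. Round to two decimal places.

A representative firm's profit is π_i = q_i(423 - 2Q) - 92q_i.
Setting ∂π_i/∂q_i = 0 with rivals' quantities fixed: 331 - 4q_i - 2q_j = 0.
By symmetry each firm produces the same amount; substituting q_j = q_i yields q_i = 331/6.
Price P = 423 - 2·(331/3) = 607/3.
Xenon's profit: (607/3 - 92)·(331/6) = 6086.7222.

6086.72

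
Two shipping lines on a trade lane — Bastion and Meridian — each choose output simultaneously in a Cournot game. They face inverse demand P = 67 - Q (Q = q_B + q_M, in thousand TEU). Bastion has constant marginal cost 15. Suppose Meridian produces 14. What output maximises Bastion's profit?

19

With the rival's output fixed at 14, Bastion's profit is π_B = (67 - 14 - q_B)q_B - (15q_B) = (53 - q_B)q_B - (15q_B).
∂π_B/∂q_B = 38 - 2q_B = 0, so q_B = 19.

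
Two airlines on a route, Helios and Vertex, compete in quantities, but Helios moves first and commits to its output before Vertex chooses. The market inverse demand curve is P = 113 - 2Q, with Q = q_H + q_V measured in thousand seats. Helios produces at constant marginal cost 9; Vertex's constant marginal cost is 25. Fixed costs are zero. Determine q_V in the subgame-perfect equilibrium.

Solve by backward induction. Given q_H, the follower Vertex maximises π_V = (113 - 2q_H - 2q_V)q_V - 25q_V.
∂π_V/∂q_V = 88 - 2q_H - 4q_V = 0 gives the reaction function q_V = (88 - 2q_H)/4.
Helios substitutes q_V(q_H) into its own profit: π_H = q_H(113 - 2q_H - (88 - 2q_H)/2) - 9q_H = (69 - q_H)q_H - 9q_H.
Leader FOC: 60 - 2q_H = 0, so q_H = 30.
Then q_V = (88 - 2·30)/4 = 7.

7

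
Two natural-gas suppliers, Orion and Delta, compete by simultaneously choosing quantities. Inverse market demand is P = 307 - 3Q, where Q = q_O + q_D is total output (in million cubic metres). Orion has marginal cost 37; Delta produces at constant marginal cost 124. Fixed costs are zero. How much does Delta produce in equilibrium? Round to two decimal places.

10.67

Orion's profit: π_O = (307 - 3Q)q_O - (37q_O). Setting ∂π_O/∂q_O = 0: 270 - 6q_O - 3(q_D) = 0.
Delta's first-order condition: 183 - 6q_D - 3(q_O) = 0.
So q_O = (270 - 3q_D)/6 and q_D = (183 - 3q_O)/6.
Solving the pair: q_O = 119/3, q_D = 32/3.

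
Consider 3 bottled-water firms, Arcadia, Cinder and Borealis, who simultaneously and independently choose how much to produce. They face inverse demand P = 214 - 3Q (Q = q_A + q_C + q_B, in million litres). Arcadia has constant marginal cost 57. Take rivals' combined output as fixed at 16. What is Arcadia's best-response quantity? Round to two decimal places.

18.17

With rivals' combined output fixed at 16, Arcadia's profit is π_A = (214 - 3·16 - 3q_A)q_A - (57q_A) = (166 - 3q_A)q_A - (57q_A).
∂π_A/∂q_A = 109 - 6q_A = 0, so q_A = 109/6.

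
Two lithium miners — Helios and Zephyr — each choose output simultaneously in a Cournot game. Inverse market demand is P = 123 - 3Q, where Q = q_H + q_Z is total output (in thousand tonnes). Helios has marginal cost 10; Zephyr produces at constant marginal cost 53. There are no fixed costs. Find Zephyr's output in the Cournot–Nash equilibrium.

Helios's profit: π_H = (123 - 3Q)q_H - (10q_H). Setting ∂π_H/∂q_H = 0: 113 - 6q_H - 3(q_Z) = 0.
Zephyr's first-order condition: 70 - 6q_Z - 3(q_H) = 0.
So q_H = (113 - 3q_Z)/6 and q_Z = (70 - 3q_H)/6.
Solving the pair: q_H = 52/3, q_Z = 3.

3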